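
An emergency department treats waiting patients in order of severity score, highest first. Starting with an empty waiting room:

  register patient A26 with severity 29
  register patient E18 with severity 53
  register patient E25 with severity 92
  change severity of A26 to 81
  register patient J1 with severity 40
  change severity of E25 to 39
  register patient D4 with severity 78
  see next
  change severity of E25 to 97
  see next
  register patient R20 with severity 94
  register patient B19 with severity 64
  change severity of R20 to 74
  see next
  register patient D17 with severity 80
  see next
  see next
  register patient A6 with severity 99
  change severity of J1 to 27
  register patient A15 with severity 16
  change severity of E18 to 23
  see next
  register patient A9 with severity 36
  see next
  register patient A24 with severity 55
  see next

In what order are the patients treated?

A26, E25, D4, D17, R20, A6, B19, A24

add A26 (severity 29) → {A26:29}
add E18 (severity 53) → {E18:53, A26:29}
add E25 (severity 92) → {E25:92, E18:53, A26:29}
update A26 to severity 81 → {E25:92, A26:81, E18:53}
add J1 (severity 40) → {E25:92, A26:81, E18:53, J1:40}
update E25 to severity 39 → {A26:81, E18:53, J1:40, E25:39}
add D4 (severity 78) → {A26:81, D4:78, E18:53, J1:40, E25:39}
see next → A26; now {D4:78, E18:53, J1:40, E25:39}
update E25 to severity 97 → {E25:97, D4:78, E18:53, J1:40}
see next → E25; now {D4:78, E18:53, J1:40}
add R20 (severity 94) → {R20:94, D4:78, E18:53, J1:40}
add B19 (severity 64) → {R20:94, D4:78, B19:64, E18:53, J1:40}
update R20 to severity 74 → {D4:78, R20:74, B19:64, E18:53, J1:40}
see next → D4; now {R20:74, B19:64, E18:53, J1:40}
add D17 (severity 80) → {D17:80, R20:74, B19:64, E18:53, J1:40}
see next → D17; now {R20:74, B19:64, E18:53, J1:40}
see next → R20; now {B19:64, E18:53, J1:40}
add A6 (severity 99) → {A6:99, B19:64, E18:53, J1:40}
update J1 to severity 27 → {A6:99, B19:64, E18:53, J1:27}
add A15 (severity 16) → {A6:99, B19:64, E18:53, J1:27, A15:16}
update E18 to severity 23 → {A6:99, B19:64, J1:27, E18:23, A15:16}
see next → A6; now {B19:64, J1:27, E18:23, A15:16}
add A9 (severity 36) → {B19:64, A9:36, J1:27, E18:23, A15:16}
see next → B19; now {A9:36, J1:27, E18:23, A15:16}
add A24 (severity 55) → {A24:55, A9:36, J1:27, E18:23, A15:16}
see next → A24; now {A9:36, J1:27, E18:23, A15:16}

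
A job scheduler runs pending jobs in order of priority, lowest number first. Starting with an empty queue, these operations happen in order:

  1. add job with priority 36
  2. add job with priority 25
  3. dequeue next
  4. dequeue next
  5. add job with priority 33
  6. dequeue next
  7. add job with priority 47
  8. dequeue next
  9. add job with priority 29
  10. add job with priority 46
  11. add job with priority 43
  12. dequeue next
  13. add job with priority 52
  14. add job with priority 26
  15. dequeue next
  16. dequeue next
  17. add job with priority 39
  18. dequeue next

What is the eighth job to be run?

insert 36 → {36}
insert 25 → {25, 36}
dequeue next → 25; now {36}
dequeue next → 36; now {}
insert 33 → {33}
dequeue next → 33; now {}
insert 47 → {47}
dequeue next → 47; now {}
insert 29 → {29}
insert 46 → {29, 46}
insert 43 → {29, 43, 46}
dequeue next → 29; now {43, 46}
insert 52 → {43, 46, 52}
insert 26 → {26, 43, 46, 52}
dequeue next → 26; now {43, 46, 52}
dequeue next → 43; now {46, 52}
insert 39 → {39, 46, 52}
dequeue next → 39; now {46, 52}

39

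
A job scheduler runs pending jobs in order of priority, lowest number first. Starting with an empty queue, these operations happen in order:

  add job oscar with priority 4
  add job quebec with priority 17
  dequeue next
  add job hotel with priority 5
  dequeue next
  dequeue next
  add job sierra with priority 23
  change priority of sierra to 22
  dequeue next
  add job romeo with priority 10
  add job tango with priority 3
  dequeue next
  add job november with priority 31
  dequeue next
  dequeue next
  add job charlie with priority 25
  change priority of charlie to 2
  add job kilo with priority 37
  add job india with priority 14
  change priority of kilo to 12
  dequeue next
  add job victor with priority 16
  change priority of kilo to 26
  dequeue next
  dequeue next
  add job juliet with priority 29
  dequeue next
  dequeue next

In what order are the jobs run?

add oscar (priority 4) → {oscar:4}
add quebec (priority 17) → {oscar:4, quebec:17}
dequeue next → oscar; now {quebec:17}
add hotel (priority 5) → {hotel:5, quebec:17}
dequeue next → hotel; now {quebec:17}
dequeue next → quebec; now {}
add sierra (priority 23) → {sierra:23}
update sierra to priority 22 → {sierra:22}
dequeue next → sierra; now {}
add romeo (priority 10) → {romeo:10}
add tango (priority 3) → {tango:3, romeo:10}
dequeue next → tango; now {romeo:10}
add november (priority 31) → {romeo:10, november:31}
dequeue next → romeo; now {november:31}
dequeue next → november; now {}
add charlie (priority 25) → {charlie:25}
update charlie to priority 2 → {charlie:2}
add kilo (priority 37) → {charlie:2, kilo:37}
add india (priority 14) → {charlie:2, india:14, kilo:37}
update kilo to priority 12 → {charlie:2, kilo:12, india:14}
dequeue next → charlie; now {kilo:12, india:14}
add victor (priority 16) → {kilo:12, india:14, victor:16}
update kilo to priority 26 → {india:14, victor:16, kilo:26}
dequeue next → india; now {victor:16, kilo:26}
dequeue next → victor; now {kilo:26}
add juliet (priority 29) → {kilo:26, juliet:29}
dequeue next → kilo; now {juliet:29}
dequeue next → juliet; now {}

oscar, hotel, quebec, sierra, tango, romeo, november, charlie, india, victor, kilo, juliet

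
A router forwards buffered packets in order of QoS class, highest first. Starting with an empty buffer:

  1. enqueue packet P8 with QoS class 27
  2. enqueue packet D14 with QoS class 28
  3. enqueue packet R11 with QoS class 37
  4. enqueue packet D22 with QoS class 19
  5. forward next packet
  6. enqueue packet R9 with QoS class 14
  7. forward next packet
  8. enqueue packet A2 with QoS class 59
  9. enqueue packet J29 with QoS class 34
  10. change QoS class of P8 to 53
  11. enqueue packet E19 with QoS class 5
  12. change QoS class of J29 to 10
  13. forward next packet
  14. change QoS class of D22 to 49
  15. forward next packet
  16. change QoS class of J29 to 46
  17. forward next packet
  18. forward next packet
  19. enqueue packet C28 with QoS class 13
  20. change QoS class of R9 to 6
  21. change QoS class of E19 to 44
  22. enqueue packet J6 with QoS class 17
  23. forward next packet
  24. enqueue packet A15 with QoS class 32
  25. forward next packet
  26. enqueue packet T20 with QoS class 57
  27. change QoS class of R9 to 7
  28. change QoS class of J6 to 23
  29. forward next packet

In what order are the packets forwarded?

add P8 (QoS class 27) → {P8:27}
add D14 (QoS class 28) → {D14:28, P8:27}
add R11 (QoS class 37) → {R11:37, D14:28, P8:27}
add D22 (QoS class 19) → {R11:37, D14:28, P8:27, D22:19}
forward next packet → R11; now {D14:28, P8:27, D22:19}
add R9 (QoS class 14) → {D14:28, P8:27, D22:19, R9:14}
forward next packet → D14; now {P8:27, D22:19, R9:14}
add A2 (QoS class 59) → {A2:59, P8:27, D22:19, R9:14}
add J29 (QoS class 34) → {A2:59, J29:34, P8:27, D22:19, R9:14}
update P8 to QoS class 53 → {A2:59, P8:53, J29:34, D22:19, R9:14}
add E19 (QoS class 5) → {A2:59, P8:53, J29:34, D22:19, R9:14, E19:5}
update J29 to QoS class 10 → {A2:59, P8:53, D22:19, R9:14, J29:10, E19:5}
forward next packet → A2; now {P8:53, D22:19, R9:14, J29:10, E19:5}
update D22 to QoS class 49 → {P8:53, D22:49, R9:14, J29:10, E19:5}
forward next packet → P8; now {D22:49, R9:14, J29:10, E19:5}
update J29 to QoS class 46 → {D22:49, J29:46, R9:14, E19:5}
forward next packet → D22; now {J29:46, R9:14, E19:5}
forward next packet → J29; now {R9:14, E19:5}
add C28 (QoS class 13) → {R9:14, C28:13, E19:5}
update R9 to QoS class 6 → {C28:13, R9:6, E19:5}
update E19 to QoS class 44 → {E19:44, C28:13, R9:6}
add J6 (QoS class 17) → {E19:44, J6:17, C28:13, R9:6}
forward next packet → E19; now {J6:17, C28:13, R9:6}
add A15 (QoS class 32) → {A15:32, J6:17, C28:13, R9:6}
forward next packet → A15; now {J6:17, C28:13, R9:6}
add T20 (QoS class 57) → {T20:57, J6:17, C28:13, R9:6}
update R9 to QoS class 7 → {T20:57, J6:17, C28:13, R9:7}
update J6 to QoS class 23 → {T20:57, J6:23, C28:13, R9:7}
forward next packet → T20; now {J6:23, C28:13, R9:7}

R11 → D14 → A2 → P8 → D22 → J29 → E19 → A15 → T20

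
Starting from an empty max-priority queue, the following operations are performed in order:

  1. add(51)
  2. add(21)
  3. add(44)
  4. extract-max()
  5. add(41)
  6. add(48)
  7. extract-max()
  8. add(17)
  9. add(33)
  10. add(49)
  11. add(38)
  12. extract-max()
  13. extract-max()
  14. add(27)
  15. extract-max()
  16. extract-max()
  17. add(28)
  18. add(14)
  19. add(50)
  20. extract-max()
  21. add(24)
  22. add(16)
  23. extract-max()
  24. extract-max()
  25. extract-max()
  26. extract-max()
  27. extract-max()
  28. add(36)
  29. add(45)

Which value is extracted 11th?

24

insert 51 → {51}
insert 21 → {51, 21}
insert 44 → {51, 44, 21}
extract-max → 51; now {44, 21}
insert 41 → {44, 41, 21}
insert 48 → {48, 44, 41, 21}
extract-max → 48; now {44, 41, 21}
insert 17 → {44, 41, 21, 17}
insert 33 → {44, 41, 33, 21, 17}
insert 49 → {49, 44, 41, 33, 21, 17}
insert 38 → {49, 44, 41, 38, 33, 21, 17}
extract-max → 49; now {44, 41, 38, 33, 21, 17}
extract-max → 44; now {41, 38, 33, 21, 17}
insert 27 → {41, 38, 33, 27, 21, 17}
extract-max → 41; now {38, 33, 27, 21, 17}
extract-max → 38; now {33, 27, 21, 17}
insert 28 → {33, 28, 27, 21, 17}
insert 14 → {33, 28, 27, 21, 17, 14}
insert 50 → {50, 33, 28, 27, 21, 17, 14}
extract-max → 50; now {33, 28, 27, 21, 17, 14}
insert 24 → {33, 28, 27, 24, 21, 17, 14}
insert 16 → {33, 28, 27, 24, 21, 17, 16, 14}
extract-max → 33; now {28, 27, 24, 21, 17, 16, 14}
extract-max → 28; now {27, 24, 21, 17, 16, 14}
extract-max → 27; now {24, 21, 17, 16, 14}
extract-max → 24; now {21, 17, 16, 14}
extract-max → 21; now {17, 16, 14}
insert 36 → {36, 17, 16, 14}
insert 45 → {45, 36, 17, 16, 14}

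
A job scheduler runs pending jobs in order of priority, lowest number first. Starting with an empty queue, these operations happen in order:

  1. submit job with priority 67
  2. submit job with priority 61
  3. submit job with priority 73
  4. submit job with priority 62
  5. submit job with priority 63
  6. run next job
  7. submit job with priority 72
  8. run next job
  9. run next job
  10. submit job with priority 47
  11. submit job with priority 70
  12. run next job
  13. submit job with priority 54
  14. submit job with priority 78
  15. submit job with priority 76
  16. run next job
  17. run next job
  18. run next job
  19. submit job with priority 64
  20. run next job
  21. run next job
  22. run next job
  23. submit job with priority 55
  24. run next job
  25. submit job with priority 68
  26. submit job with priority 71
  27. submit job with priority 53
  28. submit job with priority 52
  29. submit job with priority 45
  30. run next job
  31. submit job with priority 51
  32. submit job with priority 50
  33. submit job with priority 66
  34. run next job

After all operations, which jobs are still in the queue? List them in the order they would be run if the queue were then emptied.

51, 52, 53, 66, 68, 71, 76, 78

insert 67 → {67}
insert 61 → {61, 67}
insert 73 → {61, 67, 73}
insert 62 → {61, 62, 67, 73}
insert 63 → {61, 62, 63, 67, 73}
run next job → 61; now {62, 63, 67, 73}
insert 72 → {62, 63, 67, 72, 73}
run next job → 62; now {63, 67, 72, 73}
run next job → 63; now {67, 72, 73}
insert 47 → {47, 67, 72, 73}
insert 70 → {47, 67, 70, 72, 73}
run next job → 47; now {67, 70, 72, 73}
insert 54 → {54, 67, 70, 72, 73}
insert 78 → {54, 67, 70, 72, 73, 78}
insert 76 → {54, 67, 70, 72, 73, 76, 78}
run next job → 54; now {67, 70, 72, 73, 76, 78}
run next job → 67; now {70, 72, 73, 76, 78}
run next job → 70; now {72, 73, 76, 78}
insert 64 → {64, 72, 73, 76, 78}
run next job → 64; now {72, 73, 76, 78}
run next job → 72; now {73, 76, 78}
run next job → 73; now {76, 78}
insert 55 → {55, 76, 78}
run next job → 55; now {76, 78}
insert 68 → {68, 76, 78}
insert 71 → {68, 71, 76, 78}
insert 53 → {53, 68, 71, 76, 78}
insert 52 → {52, 53, 68, 71, 76, 78}
insert 45 → {45, 52, 53, 68, 71, 76, 78}
run next job → 45; now {52, 53, 68, 71, 76, 78}
insert 51 → {51, 52, 53, 68, 71, 76, 78}
insert 50 → {50, 51, 52, 53, 68, 71, 76, 78}
insert 66 → {50, 51, 52, 53, 66, 68, 71, 76, 78}
run next job → 50; now {51, 52, 53, 66, 68, 71, 76, 78}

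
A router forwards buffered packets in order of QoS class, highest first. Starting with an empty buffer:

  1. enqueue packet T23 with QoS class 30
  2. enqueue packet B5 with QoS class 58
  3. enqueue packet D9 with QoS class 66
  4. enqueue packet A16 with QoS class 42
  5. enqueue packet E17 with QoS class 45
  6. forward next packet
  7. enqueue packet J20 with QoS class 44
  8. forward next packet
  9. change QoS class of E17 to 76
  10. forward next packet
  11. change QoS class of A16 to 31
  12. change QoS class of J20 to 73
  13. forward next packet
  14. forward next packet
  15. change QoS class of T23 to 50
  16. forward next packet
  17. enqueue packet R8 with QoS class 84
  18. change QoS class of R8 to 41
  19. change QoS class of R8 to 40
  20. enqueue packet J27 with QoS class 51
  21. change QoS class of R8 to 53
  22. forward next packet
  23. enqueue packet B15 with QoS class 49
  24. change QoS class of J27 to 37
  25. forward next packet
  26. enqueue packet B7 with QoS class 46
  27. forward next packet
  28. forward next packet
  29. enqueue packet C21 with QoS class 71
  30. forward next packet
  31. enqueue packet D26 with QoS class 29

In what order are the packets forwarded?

[D9, B5, E17, J20, A16, T23, R8, B15, B7, J27, C21]

add T23 (QoS class 30) → {T23:30}
add B5 (QoS class 58) → {B5:58, T23:30}
add D9 (QoS class 66) → {D9:66, B5:58, T23:30}
add A16 (QoS class 42) → {D9:66, B5:58, A16:42, T23:30}
add E17 (QoS class 45) → {D9:66, B5:58, E17:45, A16:42, T23:30}
forward next packet → D9; now {B5:58, E17:45, A16:42, T23:30}
add J20 (QoS class 44) → {B5:58, E17:45, J20:44, A16:42, T23:30}
forward next packet → B5; now {E17:45, J20:44, A16:42, T23:30}
update E17 to QoS class 76 → {E17:76, J20:44, A16:42, T23:30}
forward next packet → E17; now {J20:44, A16:42, T23:30}
update A16 to QoS class 31 → {J20:44, A16:31, T23:30}
update J20 to QoS class 73 → {J20:73, A16:31, T23:30}
forward next packet → J20; now {A16:31, T23:30}
forward next packet → A16; now {T23:30}
update T23 to QoS class 50 → {T23:50}
forward next packet → T23; now {}
add R8 (QoS class 84) → {R8:84}
update R8 to QoS class 41 → {R8:41}
update R8 to QoS class 40 → {R8:40}
add J27 (QoS class 51) → {J27:51, R8:40}
update R8 to QoS class 53 → {R8:53, J27:51}
forward next packet → R8; now {J27:51}
add B15 (QoS class 49) → {J27:51, B15:49}
update J27 to QoS class 37 → {B15:49, J27:37}
forward next packet → B15; now {J27:37}
add B7 (QoS class 46) → {B7:46, J27:37}
forward next packet → B7; now {J27:37}
forward next packet → J27; now {}
add C21 (QoS class 71) → {C21:71}
forward next packet → C21; now {}
add D26 (QoS class 29) → {D26:29}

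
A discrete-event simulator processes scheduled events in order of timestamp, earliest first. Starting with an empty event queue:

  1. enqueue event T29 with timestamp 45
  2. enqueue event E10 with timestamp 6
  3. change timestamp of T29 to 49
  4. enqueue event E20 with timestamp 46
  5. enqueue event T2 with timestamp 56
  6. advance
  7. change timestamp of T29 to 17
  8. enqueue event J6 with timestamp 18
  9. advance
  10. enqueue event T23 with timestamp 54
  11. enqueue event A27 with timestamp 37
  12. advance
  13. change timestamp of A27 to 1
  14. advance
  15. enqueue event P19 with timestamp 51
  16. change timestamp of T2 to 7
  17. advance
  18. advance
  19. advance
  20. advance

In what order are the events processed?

add T29 (timestamp 45) → {T29:45}
add E10 (timestamp 6) → {E10:6, T29:45}
update T29 to timestamp 49 → {E10:6, T29:49}
add E20 (timestamp 46) → {E10:6, E20:46, T29:49}
add T2 (timestamp 56) → {E10:6, E20:46, T29:49, T2:56}
advance → E10; now {E20:46, T29:49, T2:56}
update T29 to timestamp 17 → {T29:17, E20:46, T2:56}
add J6 (timestamp 18) → {T29:17, J6:18, E20:46, T2:56}
advance → T29; now {J6:18, E20:46, T2:56}
add T23 (timestamp 54) → {J6:18, E20:46, T23:54, T2:56}
add A27 (timestamp 37) → {J6:18, A27:37, E20:46, T23:54, T2:56}
advance → J6; now {A27:37, E20:46, T23:54, T2:56}
update A27 to timestamp 1 → {A27:1, E20:46, T23:54, T2:56}
advance → A27; now {E20:46, T23:54, T2:56}
add P19 (timestamp 51) → {E20:46, P19:51, T23:54, T2:56}
update T2 to timestamp 7 → {T2:7, E20:46, P19:51, T23:54}
advance → T2; now {E20:46, P19:51, T23:54}
advance → E20; now {P19:51, T23:54}
advance → P19; now {T23:54}
advance → T23; now {}

E10, T29, J6, A27, T2, E20, P19, T23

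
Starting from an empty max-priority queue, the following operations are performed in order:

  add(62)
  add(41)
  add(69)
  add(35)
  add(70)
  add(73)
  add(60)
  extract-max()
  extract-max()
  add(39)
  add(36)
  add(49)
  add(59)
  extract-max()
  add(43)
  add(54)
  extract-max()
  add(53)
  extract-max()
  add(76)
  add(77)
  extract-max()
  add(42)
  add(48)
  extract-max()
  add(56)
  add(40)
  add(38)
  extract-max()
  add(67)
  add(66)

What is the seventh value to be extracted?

76

insert 62 → {62}
insert 41 → {62, 41}
insert 69 → {69, 62, 41}
insert 35 → {69, 62, 41, 35}
insert 70 → {70, 69, 62, 41, 35}
insert 73 → {73, 70, 69, 62, 41, 35}
insert 60 → {73, 70, 69, 62, 60, 41, 35}
extract-max → 73; now {70, 69, 62, 60, 41, 35}
extract-max → 70; now {69, 62, 60, 41, 35}
insert 39 → {69, 62, 60, 41, 39, 35}
insert 36 → {69, 62, 60, 41, 39, 36, 35}
insert 49 → {69, 62, 60, 49, 41, 39, 36, 35}
insert 59 → {69, 62, 60, 59, 49, 41, 39, 36, 35}
extract-max → 69; now {62, 60, 59, 49, 41, 39, 36, 35}
insert 43 → {62, 60, 59, 49, 43, 41, 39, 36, 35}
insert 54 → {62, 60, 59, 54, 49, 43, 41, 39, 36, 35}
extract-max → 62; now {60, 59, 54, 49, 43, 41, 39, 36, 35}
insert 53 → {60, 59, 54, 53, 49, 43, 41, 39, 36, 35}
extract-max → 60; now {59, 54, 53, 49, 43, 41, 39, 36, 35}
insert 76 → {76, 59, 54, 53, 49, 43, 41, 39, 36, 35}
insert 77 → {77, 76, 59, 54, 53, 49, 43, 41, 39, 36, 35}
extract-max → 77; now {76, 59, 54, 53, 49, 43, 41, 39, 36, 35}
insert 42 → {76, 59, 54, 53, 49, 43, 42, 41, 39, 36, 35}
insert 48 → {76, 59, 54, 53, 49, 48, 43, 42, 41, 39, 36, 35}
extract-max → 76; now {59, 54, 53, 49, 48, 43, 42, 41, 39, 36, 35}
insert 56 → {59, 56, 54, 53, 49, 48, 43, 42, 41, 39, 36, 35}
insert 40 → {59, 56, 54, 53, 49, 48, 43, 42, 41, 40, 39, 36, 35}
insert 38 → {59, 56, 54, 53, 49, 48, 43, 42, 41, 40, 39, 38, 36, 35}
extract-max → 59; now {56, 54, 53, 49, 48, 43, 42, 41, 40, 39, 38, 36, 35}
insert 67 → {67, 56, 54, 53, 49, 48, 43, 42, 41, 40, 39, 38, 36, 35}
insert 66 → {67, 66, 56, 54, 53, 49, 48, 43, 42, 41, 40, 39, 38, 36, 35}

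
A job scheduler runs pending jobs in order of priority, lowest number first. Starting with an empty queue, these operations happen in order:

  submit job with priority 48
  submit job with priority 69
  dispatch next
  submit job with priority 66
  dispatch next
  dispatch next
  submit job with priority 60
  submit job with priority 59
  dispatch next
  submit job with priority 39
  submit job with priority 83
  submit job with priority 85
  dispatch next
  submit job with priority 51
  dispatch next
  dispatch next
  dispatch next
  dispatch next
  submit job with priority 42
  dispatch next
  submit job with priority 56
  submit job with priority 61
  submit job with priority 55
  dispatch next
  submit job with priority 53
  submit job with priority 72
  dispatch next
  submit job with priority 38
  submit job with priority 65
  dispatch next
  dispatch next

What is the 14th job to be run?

56

insert 48 → {48}
insert 69 → {48, 69}
dispatch next → 48; now {69}
insert 66 → {66, 69}
dispatch next → 66; now {69}
dispatch next → 69; now {}
insert 60 → {60}
insert 59 → {59, 60}
dispatch next → 59; now {60}
insert 39 → {39, 60}
insert 83 → {39, 60, 83}
insert 85 → {39, 60, 83, 85}
dispatch next → 39; now {60, 83, 85}
insert 51 → {51, 60, 83, 85}
dispatch next → 51; now {60, 83, 85}
dispatch next → 60; now {83, 85}
dispatch next → 83; now {85}
dispatch next → 85; now {}
insert 42 → {42}
dispatch next → 42; now {}
insert 56 → {56}
insert 61 → {56, 61}
insert 55 → {55, 56, 61}
dispatch next → 55; now {56, 61}
insert 53 → {53, 56, 61}
insert 72 → {53, 56, 61, 72}
dispatch next → 53; now {56, 61, 72}
insert 38 → {38, 56, 61, 72}
insert 65 → {38, 56, 61, 65, 72}
dispatch next → 38; now {56, 61, 65, 72}
dispatch next → 56; now {61, 65, 72}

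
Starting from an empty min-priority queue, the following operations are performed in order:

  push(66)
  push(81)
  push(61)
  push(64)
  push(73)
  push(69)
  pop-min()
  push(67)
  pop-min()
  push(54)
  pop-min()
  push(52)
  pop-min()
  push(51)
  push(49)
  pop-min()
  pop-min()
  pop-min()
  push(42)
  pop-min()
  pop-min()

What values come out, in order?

insert 66 → {66}
insert 81 → {66, 81}
insert 61 → {61, 66, 81}
insert 64 → {61, 64, 66, 81}
insert 73 → {61, 64, 66, 73, 81}
insert 69 → {61, 64, 66, 69, 73, 81}
pop-min → 61; now {64, 66, 69, 73, 81}
insert 67 → {64, 66, 67, 69, 73, 81}
pop-min → 64; now {66, 67, 69, 73, 81}
insert 54 → {54, 66, 67, 69, 73, 81}
pop-min → 54; now {66, 67, 69, 73, 81}
insert 52 → {52, 66, 67, 69, 73, 81}
pop-min → 52; now {66, 67, 69, 73, 81}
insert 51 → {51, 66, 67, 69, 73, 81}
insert 49 → {49, 51, 66, 67, 69, 73, 81}
pop-min → 49; now {51, 66, 67, 69, 73, 81}
pop-min → 51; now {66, 67, 69, 73, 81}
pop-min → 66; now {67, 69, 73, 81}
insert 42 → {42, 67, 69, 73, 81}
pop-min → 42; now {67, 69, 73, 81}
pop-min → 67; now {69, 73, 81}

61, 64, 54, 52, 49, 51, 66, 42, 67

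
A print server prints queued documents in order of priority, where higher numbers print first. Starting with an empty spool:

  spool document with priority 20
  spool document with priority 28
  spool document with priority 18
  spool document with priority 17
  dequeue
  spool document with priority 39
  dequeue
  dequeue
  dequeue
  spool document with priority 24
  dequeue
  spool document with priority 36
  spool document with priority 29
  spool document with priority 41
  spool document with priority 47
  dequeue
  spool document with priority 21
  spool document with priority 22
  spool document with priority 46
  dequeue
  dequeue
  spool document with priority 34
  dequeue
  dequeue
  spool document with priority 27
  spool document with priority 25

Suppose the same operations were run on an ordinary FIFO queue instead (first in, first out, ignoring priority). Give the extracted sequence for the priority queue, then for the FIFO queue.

priority queue: [28, 39, 20, 18, 24, 47, 46, 41, 36, 34]; FIFO queue: [20, 28, 18, 17, 39, 24, 36, 29, 41, 47]

insert 20 → {20}
insert 28 → {28, 20}
insert 18 → {28, 20, 18}
insert 17 → {28, 20, 18, 17}
dequeue → 28; now {20, 18, 17}
insert 39 → {39, 20, 18, 17}
dequeue → 39; now {20, 18, 17}
dequeue → 20; now {18, 17}
dequeue → 18; now {17}
insert 24 → {24, 17}
dequeue → 24; now {17}
insert 36 → {36, 17}
insert 29 → {36, 29, 17}
insert 41 → {41, 36, 29, 17}
insert 47 → {47, 41, 36, 29, 17}
dequeue → 47; now {41, 36, 29, 17}
insert 21 → {41, 36, 29, 21, 17}
insert 22 → {41, 36, 29, 22, 21, 17}
insert 46 → {46, 41, 36, 29, 22, 21, 17}
dequeue → 46; now {41, 36, 29, 22, 21, 17}
dequeue → 41; now {36, 29, 22, 21, 17}
insert 34 → {36, 34, 29, 22, 21, 17}
dequeue → 36; now {34, 29, 22, 21, 17}
dequeue → 34; now {29, 22, 21, 17}
insert 27 → {29, 27, 22, 21, 17}
insert 25 → {29, 27, 25, 22, 21, 17}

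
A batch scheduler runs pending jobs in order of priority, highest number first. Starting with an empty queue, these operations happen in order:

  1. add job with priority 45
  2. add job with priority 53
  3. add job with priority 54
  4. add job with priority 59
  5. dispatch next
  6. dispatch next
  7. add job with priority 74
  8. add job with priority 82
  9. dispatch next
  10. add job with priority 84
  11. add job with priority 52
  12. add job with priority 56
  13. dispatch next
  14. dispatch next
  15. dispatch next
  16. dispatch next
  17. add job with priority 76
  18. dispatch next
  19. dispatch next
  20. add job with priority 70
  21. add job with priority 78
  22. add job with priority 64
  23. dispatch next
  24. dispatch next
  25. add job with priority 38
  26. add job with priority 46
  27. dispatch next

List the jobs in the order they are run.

insert 45 → {45}
insert 53 → {53, 45}
insert 54 → {54, 53, 45}
insert 59 → {59, 54, 53, 45}
dispatch next → 59; now {54, 53, 45}
dispatch next → 54; now {53, 45}
insert 74 → {74, 53, 45}
insert 82 → {82, 74, 53, 45}
dispatch next → 82; now {74, 53, 45}
insert 84 → {84, 74, 53, 45}
insert 52 → {84, 74, 53, 52, 45}
insert 56 → {84, 74, 56, 53, 52, 45}
dispatch next → 84; now {74, 56, 53, 52, 45}
dispatch next → 74; now {56, 53, 52, 45}
dispatch next → 56; now {53, 52, 45}
dispatch next → 53; now {52, 45}
insert 76 → {76, 52, 45}
dispatch next → 76; now {52, 45}
dispatch next → 52; now {45}
insert 70 → {70, 45}
insert 78 → {78, 70, 45}
insert 64 → {78, 70, 64, 45}
dispatch next → 78; now {70, 64, 45}
dispatch next → 70; now {64, 45}
insert 38 → {64, 45, 38}
insert 46 → {64, 46, 45, 38}
dispatch next → 64; now {46, 45, 38}

59 → 54 → 82 → 84 → 74 → 56 → 53 → 76 → 52 → 78 → 70 → 64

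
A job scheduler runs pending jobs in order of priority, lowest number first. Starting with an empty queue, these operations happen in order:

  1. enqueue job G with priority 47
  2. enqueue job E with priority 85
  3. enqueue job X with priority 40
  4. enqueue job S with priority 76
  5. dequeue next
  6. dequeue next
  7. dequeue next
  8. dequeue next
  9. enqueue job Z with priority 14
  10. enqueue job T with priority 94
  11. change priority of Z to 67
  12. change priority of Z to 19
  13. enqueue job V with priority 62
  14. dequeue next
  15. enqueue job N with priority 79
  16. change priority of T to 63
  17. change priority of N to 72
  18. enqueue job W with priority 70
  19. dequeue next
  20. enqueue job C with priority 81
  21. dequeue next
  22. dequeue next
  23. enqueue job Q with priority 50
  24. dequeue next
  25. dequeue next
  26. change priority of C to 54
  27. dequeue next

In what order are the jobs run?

X → G → S → E → Z → V → T → W → Q → N → C

add G (priority 47) → {G:47}
add E (priority 85) → {G:47, E:85}
add X (priority 40) → {X:40, G:47, E:85}
add S (priority 76) → {X:40, G:47, S:76, E:85}
dequeue next → X; now {G:47, S:76, E:85}
dequeue next → G; now {S:76, E:85}
dequeue next → S; now {E:85}
dequeue next → E; now {}
add Z (priority 14) → {Z:14}
add T (priority 94) → {Z:14, T:94}
update Z to priority 67 → {Z:67, T:94}
update Z to priority 19 → {Z:19, T:94}
add V (priority 62) → {Z:19, V:62, T:94}
dequeue next → Z; now {V:62, T:94}
add N (priority 79) → {V:62, N:79, T:94}
update T to priority 63 → {V:62, T:63, N:79}
update N to priority 72 → {V:62, T:63, N:72}
add W (priority 70) → {V:62, T:63, W:70, N:72}
dequeue next → V; now {T:63, W:70, N:72}
add C (priority 81) → {T:63, W:70, N:72, C:81}
dequeue next → T; now {W:70, N:72, C:81}
dequeue next → W; now {N:72, C:81}
add Q (priority 50) → {Q:50, N:72, C:81}
dequeue next → Q; now {N:72, C:81}
dequeue next → N; now {C:81}
update C to priority 54 → {C:54}
dequeue next → C; now {}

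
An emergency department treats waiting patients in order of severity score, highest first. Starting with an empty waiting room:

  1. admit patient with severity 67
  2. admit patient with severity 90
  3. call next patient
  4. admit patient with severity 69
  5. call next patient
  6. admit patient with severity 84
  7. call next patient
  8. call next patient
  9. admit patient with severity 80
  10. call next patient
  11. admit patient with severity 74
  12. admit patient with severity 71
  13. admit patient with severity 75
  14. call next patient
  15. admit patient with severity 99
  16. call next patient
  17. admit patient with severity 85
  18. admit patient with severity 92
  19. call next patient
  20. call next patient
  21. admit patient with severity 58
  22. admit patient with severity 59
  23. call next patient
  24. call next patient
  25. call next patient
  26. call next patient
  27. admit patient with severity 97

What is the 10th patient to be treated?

insert 67 → {67}
insert 90 → {90, 67}
call next patient → 90; now {67}
insert 69 → {69, 67}
call next patient → 69; now {67}
insert 84 → {84, 67}
call next patient → 84; now {67}
call next patient → 67; now {}
insert 80 → {80}
call next patient → 80; now {}
insert 74 → {74}
insert 71 → {74, 71}
insert 75 → {75, 74, 71}
call next patient → 75; now {74, 71}
insert 99 → {99, 74, 71}
call next patient → 99; now {74, 71}
insert 85 → {85, 74, 71}
insert 92 → {92, 85, 74, 71}
call next patient → 92; now {85, 74, 71}
call next patient → 85; now {74, 71}
insert 58 → {74, 71, 58}
insert 59 → {74, 71, 59, 58}
call next patient → 74; now {71, 59, 58}
call next patient → 71; now {59, 58}
call next patient → 59; now {58}
call next patient → 58; now {}
insert 97 → {97}

74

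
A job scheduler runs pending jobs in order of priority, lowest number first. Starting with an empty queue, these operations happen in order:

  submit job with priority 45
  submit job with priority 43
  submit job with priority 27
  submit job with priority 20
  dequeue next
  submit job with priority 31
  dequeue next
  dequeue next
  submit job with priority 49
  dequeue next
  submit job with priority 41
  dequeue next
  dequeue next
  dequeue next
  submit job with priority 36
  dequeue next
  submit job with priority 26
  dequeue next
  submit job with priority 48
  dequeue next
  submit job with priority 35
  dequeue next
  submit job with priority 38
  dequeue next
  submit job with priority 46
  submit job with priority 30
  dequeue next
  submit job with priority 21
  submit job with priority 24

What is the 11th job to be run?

35

insert 45 → {45}
insert 43 → {43, 45}
insert 27 → {27, 43, 45}
insert 20 → {20, 27, 43, 45}
dequeue next → 20; now {27, 43, 45}
insert 31 → {27, 31, 43, 45}
dequeue next → 27; now {31, 43, 45}
dequeue next → 31; now {43, 45}
insert 49 → {43, 45, 49}
dequeue next → 43; now {45, 49}
insert 41 → {41, 45, 49}
dequeue next → 41; now {45, 49}
dequeue next → 45; now {49}
dequeue next → 49; now {}
insert 36 → {36}
dequeue next → 36; now {}
insert 26 → {26}
dequeue next → 26; now {}
insert 48 → {48}
dequeue next → 48; now {}
insert 35 → {35}
dequeue next → 35; now {}
insert 38 → {38}
dequeue next → 38; now {}
insert 46 → {46}
insert 30 → {30, 46}
dequeue next → 30; now {46}
insert 21 → {21, 46}
insert 24 → {21, 24, 46}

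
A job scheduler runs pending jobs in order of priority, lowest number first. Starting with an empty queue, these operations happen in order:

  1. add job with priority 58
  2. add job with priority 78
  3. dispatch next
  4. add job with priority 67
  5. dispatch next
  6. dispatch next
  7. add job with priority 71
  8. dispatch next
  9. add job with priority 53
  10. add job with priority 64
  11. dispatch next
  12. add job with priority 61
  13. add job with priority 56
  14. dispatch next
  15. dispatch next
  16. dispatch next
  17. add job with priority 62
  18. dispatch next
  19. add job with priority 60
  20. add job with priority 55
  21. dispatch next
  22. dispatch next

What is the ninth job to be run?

insert 58 → {58}
insert 78 → {58, 78}
dispatch next → 58; now {78}
insert 67 → {67, 78}
dispatch next → 67; now {78}
dispatch next → 78; now {}
insert 71 → {71}
dispatch next → 71; now {}
insert 53 → {53}
insert 64 → {53, 64}
dispatch next → 53; now {64}
insert 61 → {61, 64}
insert 56 → {56, 61, 64}
dispatch next → 56; now {61, 64}
dispatch next → 61; now {64}
dispatch next → 64; now {}
insert 62 → {62}
dispatch next → 62; now {}
insert 60 → {60}
insert 55 → {55, 60}
dispatch next → 55; now {60}
dispatch next → 60; now {}

62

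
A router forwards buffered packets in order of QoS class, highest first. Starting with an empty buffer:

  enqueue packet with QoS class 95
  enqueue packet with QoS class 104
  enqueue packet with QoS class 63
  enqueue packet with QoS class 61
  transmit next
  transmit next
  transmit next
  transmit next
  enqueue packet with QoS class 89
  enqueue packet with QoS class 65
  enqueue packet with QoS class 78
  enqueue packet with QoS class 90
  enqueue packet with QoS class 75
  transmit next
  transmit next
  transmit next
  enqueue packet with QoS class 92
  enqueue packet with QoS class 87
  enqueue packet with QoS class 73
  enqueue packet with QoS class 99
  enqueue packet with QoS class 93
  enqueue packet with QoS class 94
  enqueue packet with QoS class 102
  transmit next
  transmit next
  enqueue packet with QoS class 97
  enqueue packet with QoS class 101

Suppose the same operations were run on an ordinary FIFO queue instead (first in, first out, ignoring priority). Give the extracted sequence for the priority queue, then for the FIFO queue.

insert 95 → {95}
insert 104 → {104, 95}
insert 63 → {104, 95, 63}
insert 61 → {104, 95, 63, 61}
transmit next → 104; now {95, 63, 61}
transmit next → 95; now {63, 61}
transmit next → 63; now {61}
transmit next → 61; now {}
insert 89 → {89}
insert 65 → {89, 65}
insert 78 → {89, 78, 65}
insert 90 → {90, 89, 78, 65}
insert 75 → {90, 89, 78, 75, 65}
transmit next → 90; now {89, 78, 75, 65}
transmit next → 89; now {78, 75, 65}
transmit next → 78; now {75, 65}
insert 92 → {92, 75, 65}
insert 87 → {92, 87, 75, 65}
insert 73 → {92, 87, 75, 73, 65}
insert 99 → {99, 92, 87, 75, 73, 65}
insert 93 → {99, 93, 92, 87, 75, 73, 65}
insert 94 → {99, 94, 93, 92, 87, 75, 73, 65}
insert 102 → {102, 99, 94, 93, 92, 87, 75, 73, 65}
transmit next → 102; now {99, 94, 93, 92, 87, 75, 73, 65}
transmit next → 99; now {94, 93, 92, 87, 75, 73, 65}
insert 97 → {97, 94, 93, 92, 87, 75, 73, 65}
insert 101 → {101, 97, 94, 93, 92, 87, 75, 73, 65}

priority queue: 104 → 95 → 63 → 61 → 90 → 89 → 78 → 102 → 99; FIFO queue: [95, 104, 63, 61, 89, 65, 78, 90, 75]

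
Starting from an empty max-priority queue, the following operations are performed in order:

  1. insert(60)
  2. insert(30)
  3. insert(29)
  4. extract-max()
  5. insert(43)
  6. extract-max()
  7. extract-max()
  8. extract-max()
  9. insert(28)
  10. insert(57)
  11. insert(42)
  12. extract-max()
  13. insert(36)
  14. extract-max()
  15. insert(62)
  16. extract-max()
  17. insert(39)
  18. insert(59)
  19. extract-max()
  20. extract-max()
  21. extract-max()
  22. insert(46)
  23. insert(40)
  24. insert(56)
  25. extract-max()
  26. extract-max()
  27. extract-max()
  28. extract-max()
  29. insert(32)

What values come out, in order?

60 → 43 → 30 → 29 → 57 → 42 → 62 → 59 → 39 → 36 → 56 → 46 → 40 → 28

insert 60 → {60}
insert 30 → {60, 30}
insert 29 → {60, 30, 29}
extract-max → 60; now {30, 29}
insert 43 → {43, 30, 29}
extract-max → 43; now {30, 29}
extract-max → 30; now {29}
extract-max → 29; now {}
insert 28 → {28}
insert 57 → {57, 28}
insert 42 → {57, 42, 28}
extract-max → 57; now {42, 28}
insert 36 → {42, 36, 28}
extract-max → 42; now {36, 28}
insert 62 → {62, 36, 28}
extract-max → 62; now {36, 28}
insert 39 → {39, 36, 28}
insert 59 → {59, 39, 36, 28}
extract-max → 59; now {39, 36, 28}
extract-max → 39; now {36, 28}
extract-max → 36; now {28}
insert 46 → {46, 28}
insert 40 → {46, 40, 28}
insert 56 → {56, 46, 40, 28}
extract-max → 56; now {46, 40, 28}
extract-max → 46; now {40, 28}
extract-max → 40; now {28}
extract-max → 28; now {}
insert 32 → {32}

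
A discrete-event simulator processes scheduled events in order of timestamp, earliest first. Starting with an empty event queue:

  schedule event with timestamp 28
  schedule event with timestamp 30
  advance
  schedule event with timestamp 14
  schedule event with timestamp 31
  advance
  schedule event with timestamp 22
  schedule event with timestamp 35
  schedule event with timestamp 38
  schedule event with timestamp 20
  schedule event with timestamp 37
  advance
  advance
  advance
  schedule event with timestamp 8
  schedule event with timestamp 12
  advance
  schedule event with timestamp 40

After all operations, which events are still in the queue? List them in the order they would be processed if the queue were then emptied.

insert 28 → {28}
insert 30 → {28, 30}
advance → 28; now {30}
insert 14 → {14, 30}
insert 31 → {14, 30, 31}
advance → 14; now {30, 31}
insert 22 → {22, 30, 31}
insert 35 → {22, 30, 31, 35}
insert 38 → {22, 30, 31, 35, 38}
insert 20 → {20, 22, 30, 31, 35, 38}
insert 37 → {20, 22, 30, 31, 35, 37, 38}
advance → 20; now {22, 30, 31, 35, 37, 38}
advance → 22; now {30, 31, 35, 37, 38}
advance → 30; now {31, 35, 37, 38}
insert 8 → {8, 31, 35, 37, 38}
insert 12 → {8, 12, 31, 35, 37, 38}
advance → 8; now {12, 31, 35, 37, 38}
insert 40 → {12, 31, 35, 37, 38, 40}

12, 31, 35, 37, 38, 40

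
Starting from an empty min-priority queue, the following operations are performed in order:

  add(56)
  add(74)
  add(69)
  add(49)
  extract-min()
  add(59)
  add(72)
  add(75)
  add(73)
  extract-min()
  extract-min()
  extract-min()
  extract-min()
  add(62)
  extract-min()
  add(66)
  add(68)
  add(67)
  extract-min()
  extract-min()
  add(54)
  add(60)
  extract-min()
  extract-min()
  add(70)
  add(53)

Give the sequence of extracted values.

insert 56 → {56}
insert 74 → {56, 74}
insert 69 → {56, 69, 74}
insert 49 → {49, 56, 69, 74}
extract-min → 49; now {56, 69, 74}
insert 59 → {56, 59, 69, 74}
insert 72 → {56, 59, 69, 72, 74}
insert 75 → {56, 59, 69, 72, 74, 75}
insert 73 → {56, 59, 69, 72, 73, 74, 75}
extract-min → 56; now {59, 69, 72, 73, 74, 75}
extract-min → 59; now {69, 72, 73, 74, 75}
extract-min → 69; now {72, 73, 74, 75}
extract-min → 72; now {73, 74, 75}
insert 62 → {62, 73, 74, 75}
extract-min → 62; now {73, 74, 75}
insert 66 → {66, 73, 74, 75}
insert 68 → {66, 68, 73, 74, 75}
insert 67 → {66, 67, 68, 73, 74, 75}
extract-min → 66; now {67, 68, 73, 74, 75}
extract-min → 67; now {68, 73, 74, 75}
insert 54 → {54, 68, 73, 74, 75}
insert 60 → {54, 60, 68, 73, 74, 75}
extract-min → 54; now {60, 68, 73, 74, 75}
extract-min → 60; now {68, 73, 74, 75}
insert 70 → {68, 70, 73, 74, 75}
insert 53 → {53, 68, 70, 73, 74, 75}

49 → 56 → 59 → 69 → 72 → 62 → 66 → 67 → 54 → 60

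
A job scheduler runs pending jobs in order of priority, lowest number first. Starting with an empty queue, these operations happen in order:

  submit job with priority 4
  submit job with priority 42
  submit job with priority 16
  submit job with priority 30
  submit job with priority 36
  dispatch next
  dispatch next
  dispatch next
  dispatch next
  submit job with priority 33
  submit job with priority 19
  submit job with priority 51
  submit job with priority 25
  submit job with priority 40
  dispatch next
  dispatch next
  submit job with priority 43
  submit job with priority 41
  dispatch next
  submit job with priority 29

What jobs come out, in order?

[4, 16, 30, 36, 19, 25, 33]

insert 4 → {4}
insert 42 → {4, 42}
insert 16 → {4, 16, 42}
insert 30 → {4, 16, 30, 42}
insert 36 → {4, 16, 30, 36, 42}
dispatch next → 4; now {16, 30, 36, 42}
dispatch next → 16; now {30, 36, 42}
dispatch next → 30; now {36, 42}
dispatch next → 36; now {42}
insert 33 → {33, 42}
insert 19 → {19, 33, 42}
insert 51 → {19, 33, 42, 51}
insert 25 → {19, 25, 33, 42, 51}
insert 40 → {19, 25, 33, 40, 42, 51}
dispatch next → 19; now {25, 33, 40, 42, 51}
dispatch next → 25; now {33, 40, 42, 51}
insert 43 → {33, 40, 42, 43, 51}
insert 41 → {33, 40, 41, 42, 43, 51}
dispatch next → 33; now {40, 41, 42, 43, 51}
insert 29 → {29, 40, 41, 42, 43, 51}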